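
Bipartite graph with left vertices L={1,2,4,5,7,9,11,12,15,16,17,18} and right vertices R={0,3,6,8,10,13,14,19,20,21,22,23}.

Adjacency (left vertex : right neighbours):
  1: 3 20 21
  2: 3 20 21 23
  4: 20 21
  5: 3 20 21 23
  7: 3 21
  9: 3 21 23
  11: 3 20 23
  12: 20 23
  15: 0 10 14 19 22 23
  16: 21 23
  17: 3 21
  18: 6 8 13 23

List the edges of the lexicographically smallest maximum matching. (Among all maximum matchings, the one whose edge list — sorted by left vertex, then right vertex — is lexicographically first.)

|M| = 6 (so the lex-smallest maximum matching has 6 edges)
process left vertices in ascending order; for each, take the smallest-labelled available neighbour that still permits 6 edges overall, or leave it unmatched if none does
lex-smallest matching: {1-3, 2-20, 4-21, 5-23, 15-0, 18-6}

Lex-smallest maximum matching: {(1,3), (2,20), (4,21), (5,23), (15,0), (18,6)}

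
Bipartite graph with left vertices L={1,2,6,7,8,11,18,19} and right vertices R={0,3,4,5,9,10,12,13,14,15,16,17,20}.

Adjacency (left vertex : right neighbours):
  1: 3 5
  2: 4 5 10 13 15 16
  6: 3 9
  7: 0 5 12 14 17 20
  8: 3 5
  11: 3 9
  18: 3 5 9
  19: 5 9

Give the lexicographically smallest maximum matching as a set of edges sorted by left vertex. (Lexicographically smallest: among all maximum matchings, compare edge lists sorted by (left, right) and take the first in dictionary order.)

Lex-smallest maximum matching: {(1,3), (2,4), (6,9), (7,0), (8,5)}

|M| = 5 (so the lex-smallest maximum matching has 5 edges)
process left vertices in ascending order; for each, take the smallest-labelled available neighbour that still permits 5 edges overall, or leave it unmatched if none does
lex-smallest matching: {1-3, 2-4, 6-9, 7-0, 8-5}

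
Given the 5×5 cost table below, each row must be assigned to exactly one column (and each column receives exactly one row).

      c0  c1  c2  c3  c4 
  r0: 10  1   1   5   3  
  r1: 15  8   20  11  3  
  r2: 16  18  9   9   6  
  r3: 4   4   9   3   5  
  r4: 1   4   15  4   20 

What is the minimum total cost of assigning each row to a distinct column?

optimal assignment: row0→col1 (cost 1), row1→col4 (cost 3), row2→col2 (cost 9), row3→col3 (cost 3), row4→col0 (cost 1)
total = 1 + 3 + 9 + 3 + 1 = 17

Minimum assignment cost: 17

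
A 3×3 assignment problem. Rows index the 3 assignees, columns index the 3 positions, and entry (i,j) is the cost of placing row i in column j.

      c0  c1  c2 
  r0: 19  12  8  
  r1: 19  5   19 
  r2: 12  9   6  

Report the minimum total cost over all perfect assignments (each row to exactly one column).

optimal assignment: row0→col2 (cost 8), row1→col1 (cost 5), row2→col0 (cost 12)
total = 8 + 5 + 12 = 25

Minimum assignment cost: 25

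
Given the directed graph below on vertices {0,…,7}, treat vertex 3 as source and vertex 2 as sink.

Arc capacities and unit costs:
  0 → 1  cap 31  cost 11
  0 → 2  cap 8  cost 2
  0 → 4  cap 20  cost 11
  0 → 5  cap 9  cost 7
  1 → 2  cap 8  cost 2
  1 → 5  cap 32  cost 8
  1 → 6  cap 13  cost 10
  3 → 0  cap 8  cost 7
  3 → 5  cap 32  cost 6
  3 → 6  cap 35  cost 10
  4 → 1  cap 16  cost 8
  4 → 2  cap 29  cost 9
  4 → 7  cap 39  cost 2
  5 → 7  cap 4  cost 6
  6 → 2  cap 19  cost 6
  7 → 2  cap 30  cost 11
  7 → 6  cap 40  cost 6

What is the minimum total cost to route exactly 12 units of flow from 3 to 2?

shortest-cost path #1: 3→0→2 push 8 @ unit cost 9 (adds 72)
shortest-cost path #2: 3→6→2 push 4 @ unit cost 16 (adds 64)
total cost = 136

Minimum cost for 12 units: 136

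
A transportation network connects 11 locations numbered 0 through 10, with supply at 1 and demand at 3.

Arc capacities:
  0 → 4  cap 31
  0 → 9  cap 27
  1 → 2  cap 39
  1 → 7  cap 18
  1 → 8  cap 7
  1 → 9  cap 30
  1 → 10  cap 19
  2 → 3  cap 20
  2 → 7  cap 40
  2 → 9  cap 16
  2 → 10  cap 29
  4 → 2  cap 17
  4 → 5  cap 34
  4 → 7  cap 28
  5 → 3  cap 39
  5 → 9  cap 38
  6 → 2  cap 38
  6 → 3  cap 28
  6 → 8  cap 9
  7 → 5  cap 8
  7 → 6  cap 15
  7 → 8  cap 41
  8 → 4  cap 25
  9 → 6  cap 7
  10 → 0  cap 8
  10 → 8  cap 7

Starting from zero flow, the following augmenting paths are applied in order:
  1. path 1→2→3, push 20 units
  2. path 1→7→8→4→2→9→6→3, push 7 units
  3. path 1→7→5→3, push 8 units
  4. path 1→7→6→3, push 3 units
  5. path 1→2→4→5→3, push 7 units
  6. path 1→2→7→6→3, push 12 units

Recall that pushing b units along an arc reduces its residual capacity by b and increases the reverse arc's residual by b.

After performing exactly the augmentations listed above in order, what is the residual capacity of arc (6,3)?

Residual capacity of (6,3): 6

after path 1 (1→2→3, push 20): res(6,3)=28
after path 2 (1→7→8→4→2→9→6→3, push 7): res(6,3)=21
after path 3 (1→7→5→3, push 8): res(6,3)=21
after path 4 (1→7→6→3, push 3): res(6,3)=18
after path 5 (1→2→4→5→3, push 7): res(6,3)=18
after path 6 (1→2→7→6→3, push 12): res(6,3)=6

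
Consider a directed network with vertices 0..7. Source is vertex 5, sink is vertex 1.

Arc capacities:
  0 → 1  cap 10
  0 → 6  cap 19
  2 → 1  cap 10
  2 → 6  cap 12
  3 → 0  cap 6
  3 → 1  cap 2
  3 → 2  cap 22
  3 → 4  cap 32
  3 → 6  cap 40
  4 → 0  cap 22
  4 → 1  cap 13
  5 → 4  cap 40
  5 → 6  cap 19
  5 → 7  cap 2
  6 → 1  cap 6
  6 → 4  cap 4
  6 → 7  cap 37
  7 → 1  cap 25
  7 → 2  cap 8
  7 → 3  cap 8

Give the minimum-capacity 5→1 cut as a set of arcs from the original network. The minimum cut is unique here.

Min-cut arcs: {(4,0), (4,1), (5,6), (5,7)} (total capacity 56)

augment #1: 5→4→1 push 13
augment #2: 5→6→1 push 6
augment #3: 5→7→1 push 2
augment #4: 5→4→0→1 push 10
augment #5: 5→6→7→1 push 13
augment #6: 5→4→0→6→7→1 push 10
augment #7: 5→4→0→6→7→2→1 push 2
max flow = 56; residual-reachable set from 5 gives S-side
cut edges (S→T): {(4,0), (4,1), (5,6), (5,7)} total cap 56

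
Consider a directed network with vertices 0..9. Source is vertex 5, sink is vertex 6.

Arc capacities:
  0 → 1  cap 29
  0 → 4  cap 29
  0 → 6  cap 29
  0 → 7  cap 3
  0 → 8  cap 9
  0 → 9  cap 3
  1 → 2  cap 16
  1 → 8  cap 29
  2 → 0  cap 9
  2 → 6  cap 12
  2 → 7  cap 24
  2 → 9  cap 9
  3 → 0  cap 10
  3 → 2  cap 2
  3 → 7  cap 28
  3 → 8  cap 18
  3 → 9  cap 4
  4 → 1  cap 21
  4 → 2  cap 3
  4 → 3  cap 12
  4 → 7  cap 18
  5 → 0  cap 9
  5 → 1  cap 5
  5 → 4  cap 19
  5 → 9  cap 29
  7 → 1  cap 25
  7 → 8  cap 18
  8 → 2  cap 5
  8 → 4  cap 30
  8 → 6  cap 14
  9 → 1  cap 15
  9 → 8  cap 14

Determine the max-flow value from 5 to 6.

augment #1: 5→0→6 bottleneck 9, total now 9
augment #2: 5→1→2→6 bottleneck 5, total now 14
augment #3: 5→4→2→6 bottleneck 3, total now 17
augment #4: 5→9→8→6 bottleneck 14, total now 31
augment #5: 5→4→1→2→6 bottleneck 4, total now 35
augment #6: 5→4→3→0→6 bottleneck 10, total now 45
augment #7: 5→4→1→2→0→6 bottleneck 2, total now 47
augment #8: 5→9→1→2→0→6 bottleneck 5, total now 52
augment #9: 5→9→1→8→2→0→6 bottleneck 2, total now 54

Maximum flow value: 54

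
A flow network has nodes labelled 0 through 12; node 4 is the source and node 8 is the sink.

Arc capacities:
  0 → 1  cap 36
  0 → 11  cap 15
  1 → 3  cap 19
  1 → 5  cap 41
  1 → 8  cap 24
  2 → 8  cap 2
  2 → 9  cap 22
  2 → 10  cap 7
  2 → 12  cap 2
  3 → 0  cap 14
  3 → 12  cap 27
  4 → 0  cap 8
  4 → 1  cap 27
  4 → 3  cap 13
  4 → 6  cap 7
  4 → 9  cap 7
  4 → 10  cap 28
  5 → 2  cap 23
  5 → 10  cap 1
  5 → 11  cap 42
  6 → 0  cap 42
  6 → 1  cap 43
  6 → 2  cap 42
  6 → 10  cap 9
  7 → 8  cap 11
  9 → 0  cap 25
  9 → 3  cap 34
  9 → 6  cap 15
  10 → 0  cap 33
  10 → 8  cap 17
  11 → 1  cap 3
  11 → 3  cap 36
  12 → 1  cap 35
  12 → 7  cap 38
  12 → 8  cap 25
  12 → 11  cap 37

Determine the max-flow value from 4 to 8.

Maximum flow value: 72

augment #1: 4→1→8 bottleneck 24, total now 24
augment #2: 4→10→8 bottleneck 17, total now 41
augment #3: 4→3→12→8 bottleneck 13, total now 54
augment #4: 4→6→2→8 bottleneck 2, total now 56
augment #5: 4→1→3→12→8 bottleneck 3, total now 59
augment #6: 4→6→2→12→8 bottleneck 2, total now 61
augment #7: 4→9→3→12→8 bottleneck 7, total now 68
augment #8: 4→0→1→3→12→7→8 bottleneck 4, total now 72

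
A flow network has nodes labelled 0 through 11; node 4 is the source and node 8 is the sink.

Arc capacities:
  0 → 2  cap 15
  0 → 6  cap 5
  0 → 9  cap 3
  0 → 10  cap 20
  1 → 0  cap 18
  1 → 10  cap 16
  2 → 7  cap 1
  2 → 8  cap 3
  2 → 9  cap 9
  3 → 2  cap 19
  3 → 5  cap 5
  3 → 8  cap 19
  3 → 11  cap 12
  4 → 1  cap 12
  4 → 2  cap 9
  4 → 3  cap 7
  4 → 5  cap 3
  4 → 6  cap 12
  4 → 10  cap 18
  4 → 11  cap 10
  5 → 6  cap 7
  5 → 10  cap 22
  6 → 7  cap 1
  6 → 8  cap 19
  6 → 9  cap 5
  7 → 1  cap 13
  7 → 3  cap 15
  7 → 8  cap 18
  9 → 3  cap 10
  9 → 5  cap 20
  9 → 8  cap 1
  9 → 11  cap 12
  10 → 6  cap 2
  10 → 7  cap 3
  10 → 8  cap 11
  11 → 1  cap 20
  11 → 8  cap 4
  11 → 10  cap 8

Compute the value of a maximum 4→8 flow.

Maximum flow value: 60

augment #1: 4→2→8 bottleneck 3, total now 3
augment #2: 4→3→8 bottleneck 7, total now 10
augment #3: 4→6→8 bottleneck 12, total now 22
augment #4: 4→10→8 bottleneck 11, total now 33
augment #5: 4→11→8 bottleneck 4, total now 37
augment #6: 4→2→7→8 bottleneck 1, total now 38
augment #7: 4→2→9→8 bottleneck 1, total now 39
augment #8: 4→5→6→8 bottleneck 3, total now 42
augment #9: 4→10→6→8 bottleneck 2, total now 44
augment #10: 4→10→7→8 bottleneck 3, total now 47
augment #11: 4→1→0→6→8 bottleneck 2, total now 49
augment #12: 4→2→9→3→8 bottleneck 4, total now 53
augment #13: 4→1→0→6→7→8 bottleneck 1, total now 54
augment #14: 4→1→0→9→3→8 bottleneck 3, total now 57
augment #15: 4→1→0→2→9→3→8 bottleneck 3, total now 60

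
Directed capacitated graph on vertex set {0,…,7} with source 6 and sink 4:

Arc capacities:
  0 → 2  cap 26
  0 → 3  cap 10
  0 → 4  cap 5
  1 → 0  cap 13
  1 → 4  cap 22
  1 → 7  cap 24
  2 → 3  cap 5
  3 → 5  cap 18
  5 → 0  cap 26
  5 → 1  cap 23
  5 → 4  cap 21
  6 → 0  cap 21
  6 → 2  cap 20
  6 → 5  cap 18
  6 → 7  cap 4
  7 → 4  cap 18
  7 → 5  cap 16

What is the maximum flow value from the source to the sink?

augment #1: 6→0→4 bottleneck 5, total now 5
augment #2: 6→5→4 bottleneck 18, total now 23
augment #3: 6→7→4 bottleneck 4, total now 27
augment #4: 6→0→3→5→4 bottleneck 3, total now 30
augment #5: 6→0→3→5→1→4 bottleneck 7, total now 37
augment #6: 6→2→3→5→1→4 bottleneck 5, total now 42

Maximum flow value: 42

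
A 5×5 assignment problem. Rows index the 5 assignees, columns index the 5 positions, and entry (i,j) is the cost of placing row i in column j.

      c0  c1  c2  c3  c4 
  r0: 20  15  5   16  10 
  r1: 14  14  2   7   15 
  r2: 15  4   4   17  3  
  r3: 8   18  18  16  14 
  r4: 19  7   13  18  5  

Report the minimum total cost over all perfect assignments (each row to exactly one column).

Minimum assignment cost: 29

optimal assignment: row0→col2 (cost 5), row1→col3 (cost 7), row2→col1 (cost 4), row3→col0 (cost 8), row4→col4 (cost 5)
total = 5 + 7 + 4 + 8 + 5 = 29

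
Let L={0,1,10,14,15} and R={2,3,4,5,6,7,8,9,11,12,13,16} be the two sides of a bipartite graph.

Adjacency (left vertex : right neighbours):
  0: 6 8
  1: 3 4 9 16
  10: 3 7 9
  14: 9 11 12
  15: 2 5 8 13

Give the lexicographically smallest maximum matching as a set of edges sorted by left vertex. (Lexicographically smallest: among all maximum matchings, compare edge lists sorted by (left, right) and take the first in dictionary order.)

Lex-smallest maximum matching: {(0,6), (1,3), (10,7), (14,9), (15,2)}

|M| = 5 (so the lex-smallest maximum matching has 5 edges)
process left vertices in ascending order; for each, take the smallest-labelled available neighbour that still permits 5 edges overall, or leave it unmatched if none does
lex-smallest matching: {0-6, 1-3, 10-7, 14-9, 15-2}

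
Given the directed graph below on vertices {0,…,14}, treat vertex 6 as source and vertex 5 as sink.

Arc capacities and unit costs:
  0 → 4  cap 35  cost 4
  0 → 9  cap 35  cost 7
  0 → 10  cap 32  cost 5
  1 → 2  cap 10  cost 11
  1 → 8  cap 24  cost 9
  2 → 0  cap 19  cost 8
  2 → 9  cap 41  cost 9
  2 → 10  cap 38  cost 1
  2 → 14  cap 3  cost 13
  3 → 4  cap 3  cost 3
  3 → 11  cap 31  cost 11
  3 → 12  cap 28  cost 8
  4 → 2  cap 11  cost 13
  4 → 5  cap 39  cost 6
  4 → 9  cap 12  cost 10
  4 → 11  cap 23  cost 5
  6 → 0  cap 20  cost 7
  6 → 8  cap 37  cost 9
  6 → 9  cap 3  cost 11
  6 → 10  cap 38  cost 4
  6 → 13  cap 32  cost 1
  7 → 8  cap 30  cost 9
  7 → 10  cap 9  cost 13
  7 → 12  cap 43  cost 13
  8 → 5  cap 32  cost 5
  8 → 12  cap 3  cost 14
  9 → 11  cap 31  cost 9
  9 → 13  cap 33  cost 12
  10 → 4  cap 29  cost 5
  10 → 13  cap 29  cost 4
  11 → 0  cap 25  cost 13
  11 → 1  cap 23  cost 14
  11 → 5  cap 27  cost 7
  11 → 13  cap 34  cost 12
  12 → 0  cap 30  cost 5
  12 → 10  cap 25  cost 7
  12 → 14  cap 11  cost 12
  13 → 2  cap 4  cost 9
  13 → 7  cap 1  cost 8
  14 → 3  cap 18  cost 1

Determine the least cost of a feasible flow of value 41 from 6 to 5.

Minimum cost for 41 units: 583

shortest-cost path #1: 6→8→5 push 32 @ unit cost 14 (adds 448)
shortest-cost path #2: 6→10→4→5 push 9 @ unit cost 15 (adds 135)
total cost = 583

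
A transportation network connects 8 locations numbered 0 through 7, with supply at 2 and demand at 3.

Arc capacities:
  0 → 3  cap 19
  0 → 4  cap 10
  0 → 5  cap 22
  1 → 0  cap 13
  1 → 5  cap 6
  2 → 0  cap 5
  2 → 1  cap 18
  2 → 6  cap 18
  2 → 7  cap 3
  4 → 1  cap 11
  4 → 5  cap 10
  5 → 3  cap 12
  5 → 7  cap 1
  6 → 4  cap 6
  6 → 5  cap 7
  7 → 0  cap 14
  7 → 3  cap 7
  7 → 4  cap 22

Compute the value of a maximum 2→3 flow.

augment #1: 2→0→3 bottleneck 5, total now 5
augment #2: 2→7→3 bottleneck 3, total now 8
augment #3: 2→1→0→3 bottleneck 13, total now 21
augment #4: 2→1→5→3 bottleneck 5, total now 26
augment #5: 2→6→5→3 bottleneck 7, total now 33
augment #6: 2→6→4→5→7→3 bottleneck 1, total now 34

Maximum flow value: 34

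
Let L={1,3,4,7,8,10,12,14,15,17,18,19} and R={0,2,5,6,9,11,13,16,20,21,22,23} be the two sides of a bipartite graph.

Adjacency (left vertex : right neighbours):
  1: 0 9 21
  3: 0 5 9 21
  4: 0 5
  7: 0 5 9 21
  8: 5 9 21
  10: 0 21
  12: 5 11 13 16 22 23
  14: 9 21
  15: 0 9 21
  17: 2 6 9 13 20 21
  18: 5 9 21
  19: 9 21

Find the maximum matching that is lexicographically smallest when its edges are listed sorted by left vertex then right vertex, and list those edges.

Lex-smallest maximum matching: {(1,0), (3,5), (7,9), (8,21), (12,11), (17,2)}

|M| = 6 (so the lex-smallest maximum matching has 6 edges)
process left vertices in ascending order; for each, take the smallest-labelled available neighbour that still permits 6 edges overall, or leave it unmatched if none does
lex-smallest matching: {1-0, 3-5, 7-9, 8-21, 12-11, 17-2}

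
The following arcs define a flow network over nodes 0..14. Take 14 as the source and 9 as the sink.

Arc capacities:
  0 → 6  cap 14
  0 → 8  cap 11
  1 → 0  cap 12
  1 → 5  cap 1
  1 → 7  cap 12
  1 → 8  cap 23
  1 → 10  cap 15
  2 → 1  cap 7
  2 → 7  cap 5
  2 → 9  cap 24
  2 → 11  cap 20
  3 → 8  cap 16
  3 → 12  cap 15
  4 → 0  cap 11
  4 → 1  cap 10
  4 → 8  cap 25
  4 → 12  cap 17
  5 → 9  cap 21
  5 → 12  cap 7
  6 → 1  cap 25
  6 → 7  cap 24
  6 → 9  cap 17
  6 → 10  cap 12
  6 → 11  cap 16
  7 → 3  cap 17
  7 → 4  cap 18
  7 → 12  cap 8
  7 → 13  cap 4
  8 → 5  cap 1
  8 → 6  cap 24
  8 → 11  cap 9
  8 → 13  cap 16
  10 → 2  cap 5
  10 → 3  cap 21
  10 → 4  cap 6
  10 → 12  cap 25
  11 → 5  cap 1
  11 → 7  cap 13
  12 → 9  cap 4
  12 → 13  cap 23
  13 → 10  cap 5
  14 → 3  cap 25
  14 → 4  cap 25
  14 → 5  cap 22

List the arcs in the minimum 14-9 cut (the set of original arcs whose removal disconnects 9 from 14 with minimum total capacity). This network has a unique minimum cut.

Min-cut arcs: {(5,9), (6,9), (10,2), (12,9)} (total capacity 47)

augment #1: 14→5→9 push 21
augment #2: 14→3→12→9 push 4
augment #3: 14→3→8→6→9 push 16
augment #4: 14→4→0→6→9 push 1
augment #5: 14→4→1→10→2→9 push 5
max flow = 47; residual-reachable set from 14 gives S-side
cut edges (S→T): {(5,9), (6,9), (10,2), (12,9)} total cap 47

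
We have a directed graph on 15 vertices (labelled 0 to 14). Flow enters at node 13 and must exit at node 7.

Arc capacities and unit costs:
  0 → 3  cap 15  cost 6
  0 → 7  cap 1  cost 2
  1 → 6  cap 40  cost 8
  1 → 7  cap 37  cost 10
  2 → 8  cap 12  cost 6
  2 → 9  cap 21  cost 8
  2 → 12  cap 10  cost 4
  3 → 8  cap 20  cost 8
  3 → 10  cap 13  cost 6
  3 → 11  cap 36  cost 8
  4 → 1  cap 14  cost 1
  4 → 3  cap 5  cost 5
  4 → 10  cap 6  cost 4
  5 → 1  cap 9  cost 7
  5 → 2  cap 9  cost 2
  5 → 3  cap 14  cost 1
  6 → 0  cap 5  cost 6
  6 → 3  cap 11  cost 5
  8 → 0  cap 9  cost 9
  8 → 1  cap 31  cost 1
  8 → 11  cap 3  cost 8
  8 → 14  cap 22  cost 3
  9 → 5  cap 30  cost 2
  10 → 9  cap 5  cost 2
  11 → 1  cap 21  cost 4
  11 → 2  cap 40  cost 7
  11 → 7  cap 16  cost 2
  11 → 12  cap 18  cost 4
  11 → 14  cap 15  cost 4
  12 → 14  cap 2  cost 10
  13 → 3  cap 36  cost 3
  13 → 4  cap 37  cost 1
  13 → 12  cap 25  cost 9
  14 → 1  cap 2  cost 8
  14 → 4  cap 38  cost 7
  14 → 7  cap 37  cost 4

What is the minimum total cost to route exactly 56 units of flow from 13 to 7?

Minimum cost for 56 units: 869

shortest-cost path #1: 13→4→1→7 push 14 @ unit cost 12 (adds 168)
shortest-cost path #2: 13→3→11→7 push 16 @ unit cost 13 (adds 208)
shortest-cost path #3: 13→3→8→14→7 push 20 @ unit cost 18 (adds 360)
shortest-cost path #4: 13→4→3→11→14→7 push 5 @ unit cost 22 (adds 110)
shortest-cost path #5: 13→12→14→7 push 1 @ unit cost 23 (adds 23)
total cost = 869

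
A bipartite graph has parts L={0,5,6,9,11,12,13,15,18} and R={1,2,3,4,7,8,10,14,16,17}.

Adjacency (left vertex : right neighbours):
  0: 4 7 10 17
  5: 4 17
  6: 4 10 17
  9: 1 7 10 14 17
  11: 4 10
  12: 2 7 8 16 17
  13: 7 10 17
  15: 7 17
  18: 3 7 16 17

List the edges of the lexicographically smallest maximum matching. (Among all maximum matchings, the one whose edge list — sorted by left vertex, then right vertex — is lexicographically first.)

Lex-smallest maximum matching: {(0,4), (5,17), (6,10), (9,1), (12,2), (13,7), (18,3)}

|M| = 7 (so the lex-smallest maximum matching has 7 edges)
process left vertices in ascending order; for each, take the smallest-labelled available neighbour that still permits 7 edges overall, or leave it unmatched if none does
lex-smallest matching: {0-4, 5-17, 6-10, 9-1, 12-2, 13-7, 18-3}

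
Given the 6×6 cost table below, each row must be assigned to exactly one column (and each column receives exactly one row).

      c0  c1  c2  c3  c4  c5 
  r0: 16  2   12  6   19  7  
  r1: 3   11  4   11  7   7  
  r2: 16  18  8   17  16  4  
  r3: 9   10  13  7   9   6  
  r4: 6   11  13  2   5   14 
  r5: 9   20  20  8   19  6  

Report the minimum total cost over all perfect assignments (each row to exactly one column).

Minimum assignment cost: 30

one of 2 optimal assignments: row0→col1 (cost 2), row1→col0 (cost 3), row2→col2 (cost 8), row3→col4 (cost 9), row4→col3 (cost 2), row5→col5 (cost 6)
total = 2 + 3 + 8 + 9 + 2 + 6 = 30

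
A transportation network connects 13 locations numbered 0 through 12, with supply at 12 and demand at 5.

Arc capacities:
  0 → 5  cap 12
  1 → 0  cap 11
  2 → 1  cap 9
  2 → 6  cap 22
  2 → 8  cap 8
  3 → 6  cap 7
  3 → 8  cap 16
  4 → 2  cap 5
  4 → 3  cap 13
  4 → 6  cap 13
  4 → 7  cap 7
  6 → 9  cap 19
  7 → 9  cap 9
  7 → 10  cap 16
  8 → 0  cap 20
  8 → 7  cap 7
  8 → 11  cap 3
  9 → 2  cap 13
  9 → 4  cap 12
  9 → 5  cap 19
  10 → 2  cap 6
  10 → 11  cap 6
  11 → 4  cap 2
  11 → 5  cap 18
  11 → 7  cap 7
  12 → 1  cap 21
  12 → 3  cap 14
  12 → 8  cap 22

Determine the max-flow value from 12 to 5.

Maximum flow value: 29

augment #1: 12→1→0→5 bottleneck 11, total now 11
augment #2: 12→8→0→5 bottleneck 1, total now 12
augment #3: 12→8→11→5 bottleneck 3, total now 15
augment #4: 12→3→6→9→5 bottleneck 7, total now 22
augment #5: 12→8→7→9→5 bottleneck 7, total now 29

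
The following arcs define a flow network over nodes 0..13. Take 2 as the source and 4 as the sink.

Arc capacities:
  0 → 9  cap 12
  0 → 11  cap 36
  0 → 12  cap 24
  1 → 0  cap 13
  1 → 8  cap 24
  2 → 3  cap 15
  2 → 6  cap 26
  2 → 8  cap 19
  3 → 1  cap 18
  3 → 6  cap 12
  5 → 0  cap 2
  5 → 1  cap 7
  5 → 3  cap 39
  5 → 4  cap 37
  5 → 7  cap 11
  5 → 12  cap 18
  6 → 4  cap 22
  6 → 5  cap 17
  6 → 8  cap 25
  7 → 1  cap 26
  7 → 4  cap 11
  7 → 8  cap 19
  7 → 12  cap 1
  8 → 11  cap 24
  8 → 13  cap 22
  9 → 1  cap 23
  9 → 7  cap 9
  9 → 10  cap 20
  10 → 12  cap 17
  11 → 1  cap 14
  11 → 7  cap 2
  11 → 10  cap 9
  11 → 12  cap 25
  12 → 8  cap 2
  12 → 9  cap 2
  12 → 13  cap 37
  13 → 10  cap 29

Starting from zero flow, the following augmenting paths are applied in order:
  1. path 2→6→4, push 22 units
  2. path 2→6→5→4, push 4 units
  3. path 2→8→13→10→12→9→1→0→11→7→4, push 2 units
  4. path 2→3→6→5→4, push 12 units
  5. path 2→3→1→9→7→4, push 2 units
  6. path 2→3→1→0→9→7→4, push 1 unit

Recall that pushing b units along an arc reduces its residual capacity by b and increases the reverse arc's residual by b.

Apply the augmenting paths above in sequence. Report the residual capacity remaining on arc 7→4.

after path 1 (2→6→4, push 22): res(7,4)=11
after path 2 (2→6→5→4, push 4): res(7,4)=11
after path 3 (2→8→13→10→12→9→1→0→11→7→4, push 2): res(7,4)=9
after path 4 (2→3→6→5→4, push 12): res(7,4)=9
after path 5 (2→3→1→9→7→4, push 2): res(7,4)=7
after path 6 (2→3→1→0→9→7→4, push 1): res(7,4)=6

Residual capacity of (7,4): 6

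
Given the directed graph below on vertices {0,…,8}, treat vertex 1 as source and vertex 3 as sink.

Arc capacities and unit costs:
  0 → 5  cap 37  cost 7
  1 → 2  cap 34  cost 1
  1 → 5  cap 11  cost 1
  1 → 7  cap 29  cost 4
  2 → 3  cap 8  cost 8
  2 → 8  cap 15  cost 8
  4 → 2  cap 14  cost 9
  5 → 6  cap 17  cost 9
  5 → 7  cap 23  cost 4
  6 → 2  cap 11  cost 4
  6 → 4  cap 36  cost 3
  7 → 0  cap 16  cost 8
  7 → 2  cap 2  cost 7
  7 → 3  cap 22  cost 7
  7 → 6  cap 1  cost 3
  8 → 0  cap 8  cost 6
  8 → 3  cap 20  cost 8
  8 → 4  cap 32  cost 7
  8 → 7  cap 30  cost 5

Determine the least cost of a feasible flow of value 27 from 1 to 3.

Minimum cost for 27 units: 281

shortest-cost path #1: 1→2→3 push 8 @ unit cost 9 (adds 72)
shortest-cost path #2: 1→7→3 push 19 @ unit cost 11 (adds 209)
total cost = 281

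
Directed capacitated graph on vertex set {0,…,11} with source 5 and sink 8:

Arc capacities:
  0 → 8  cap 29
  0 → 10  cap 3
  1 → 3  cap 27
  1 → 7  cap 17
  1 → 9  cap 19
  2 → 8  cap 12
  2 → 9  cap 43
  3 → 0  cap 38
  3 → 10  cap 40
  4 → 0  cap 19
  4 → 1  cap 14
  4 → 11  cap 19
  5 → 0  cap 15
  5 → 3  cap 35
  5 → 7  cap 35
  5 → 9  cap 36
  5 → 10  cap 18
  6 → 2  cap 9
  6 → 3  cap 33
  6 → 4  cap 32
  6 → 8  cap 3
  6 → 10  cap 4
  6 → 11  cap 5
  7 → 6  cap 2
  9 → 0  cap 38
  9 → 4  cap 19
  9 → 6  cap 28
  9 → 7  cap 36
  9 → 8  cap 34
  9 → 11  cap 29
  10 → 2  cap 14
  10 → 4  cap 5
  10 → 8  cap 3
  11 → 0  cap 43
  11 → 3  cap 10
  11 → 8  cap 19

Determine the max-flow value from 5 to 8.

Maximum flow value: 89

augment #1: 5→0→8 bottleneck 15, total now 15
augment #2: 5→9→8 bottleneck 34, total now 49
augment #3: 5→10→8 bottleneck 3, total now 52
augment #4: 5→3→0→8 bottleneck 14, total now 66
augment #5: 5→7→6→8 bottleneck 2, total now 68
augment #6: 5→9→6→8 bottleneck 1, total now 69
augment #7: 5→9→11→8 bottleneck 1, total now 70
augment #8: 5→10→2→8 bottleneck 12, total now 82
augment #9: 5→10→4→11→8 bottleneck 3, total now 85
augment #10: 5→3→10→4→11→8 bottleneck 2, total now 87
augment #11: 5→3→10→2→9→11→8 bottleneck 2, total now 89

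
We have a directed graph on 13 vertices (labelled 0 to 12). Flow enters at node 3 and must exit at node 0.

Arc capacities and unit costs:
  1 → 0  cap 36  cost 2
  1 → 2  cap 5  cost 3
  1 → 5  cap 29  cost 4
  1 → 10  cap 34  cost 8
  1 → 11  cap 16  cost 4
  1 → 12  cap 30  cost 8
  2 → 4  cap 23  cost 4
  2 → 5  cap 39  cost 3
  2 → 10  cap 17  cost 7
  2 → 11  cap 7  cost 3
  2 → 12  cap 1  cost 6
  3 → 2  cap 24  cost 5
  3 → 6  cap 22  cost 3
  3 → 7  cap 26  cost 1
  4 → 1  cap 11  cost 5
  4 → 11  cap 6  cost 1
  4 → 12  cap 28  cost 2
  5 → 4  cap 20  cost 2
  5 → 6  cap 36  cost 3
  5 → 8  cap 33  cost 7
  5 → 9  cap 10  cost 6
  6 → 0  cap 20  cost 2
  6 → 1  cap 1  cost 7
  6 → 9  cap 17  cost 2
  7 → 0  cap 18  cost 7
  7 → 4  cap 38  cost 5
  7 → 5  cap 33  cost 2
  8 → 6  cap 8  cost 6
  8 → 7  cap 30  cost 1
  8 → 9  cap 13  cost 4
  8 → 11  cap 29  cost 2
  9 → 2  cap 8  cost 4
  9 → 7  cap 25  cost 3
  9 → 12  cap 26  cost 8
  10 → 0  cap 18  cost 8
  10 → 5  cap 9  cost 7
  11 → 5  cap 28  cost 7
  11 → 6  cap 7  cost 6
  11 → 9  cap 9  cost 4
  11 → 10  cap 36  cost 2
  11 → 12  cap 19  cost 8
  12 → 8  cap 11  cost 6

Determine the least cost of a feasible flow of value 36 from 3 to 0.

shortest-cost path #1: 3→6→0 push 20 @ unit cost 5 (adds 100)
shortest-cost path #2: 3→7→0 push 16 @ unit cost 8 (adds 128)
total cost = 228

Minimum cost for 36 units: 228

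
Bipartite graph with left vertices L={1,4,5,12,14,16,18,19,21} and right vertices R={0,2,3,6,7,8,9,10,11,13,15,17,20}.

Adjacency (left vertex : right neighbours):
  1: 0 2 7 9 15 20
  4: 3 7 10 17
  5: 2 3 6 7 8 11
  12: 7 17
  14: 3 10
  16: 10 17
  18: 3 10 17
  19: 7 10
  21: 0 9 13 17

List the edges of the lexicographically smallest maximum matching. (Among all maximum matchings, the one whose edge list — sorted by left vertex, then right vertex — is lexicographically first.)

Lex-smallest maximum matching: {(1,0), (4,3), (5,2), (12,7), (14,10), (16,17), (21,9)}

|M| = 7 (so the lex-smallest maximum matching has 7 edges)
process left vertices in ascending order; for each, take the smallest-labelled available neighbour that still permits 7 edges overall, or leave it unmatched if none does
lex-smallest matching: {1-0, 4-3, 5-2, 12-7, 14-10, 16-17, 21-9}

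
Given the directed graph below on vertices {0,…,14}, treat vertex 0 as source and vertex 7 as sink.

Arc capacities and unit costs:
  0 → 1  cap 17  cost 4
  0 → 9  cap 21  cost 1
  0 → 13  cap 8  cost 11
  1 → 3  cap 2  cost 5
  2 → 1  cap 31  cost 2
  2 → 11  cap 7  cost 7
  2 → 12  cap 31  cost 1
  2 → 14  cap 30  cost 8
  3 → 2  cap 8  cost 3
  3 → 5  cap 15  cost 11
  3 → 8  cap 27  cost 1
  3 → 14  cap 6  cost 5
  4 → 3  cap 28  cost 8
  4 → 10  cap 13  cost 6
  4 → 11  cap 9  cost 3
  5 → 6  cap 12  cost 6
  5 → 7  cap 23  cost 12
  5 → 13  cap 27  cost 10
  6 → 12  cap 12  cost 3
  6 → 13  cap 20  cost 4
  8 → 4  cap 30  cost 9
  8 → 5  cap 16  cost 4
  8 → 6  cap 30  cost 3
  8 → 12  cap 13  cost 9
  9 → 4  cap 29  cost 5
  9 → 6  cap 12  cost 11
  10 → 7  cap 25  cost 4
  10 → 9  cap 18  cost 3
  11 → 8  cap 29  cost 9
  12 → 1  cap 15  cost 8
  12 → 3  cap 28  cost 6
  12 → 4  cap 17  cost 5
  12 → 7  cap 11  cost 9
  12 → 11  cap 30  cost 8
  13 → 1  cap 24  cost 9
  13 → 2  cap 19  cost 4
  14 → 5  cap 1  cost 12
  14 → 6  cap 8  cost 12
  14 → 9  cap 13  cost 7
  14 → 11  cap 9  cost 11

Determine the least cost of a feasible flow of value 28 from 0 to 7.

shortest-cost path #1: 0→9→4→10→7 push 13 @ unit cost 16 (adds 208)
shortest-cost path #2: 0→1→3→2→12→7 push 2 @ unit cost 22 (adds 44)
shortest-cost path #3: 0→9→6→12→7 push 8 @ unit cost 24 (adds 192)
shortest-cost path #4: 0→13→2→12→7 push 1 @ unit cost 25 (adds 25)
shortest-cost path #5: 0→13→2→3→8→5→7 push 2 @ unit cost 29 (adds 58)
shortest-cost path #6: 0→13→2→12→6→9→4→3→8→5→7 push 2 @ unit cost 32 (adds 64)
total cost = 591

Minimum cost for 28 units: 591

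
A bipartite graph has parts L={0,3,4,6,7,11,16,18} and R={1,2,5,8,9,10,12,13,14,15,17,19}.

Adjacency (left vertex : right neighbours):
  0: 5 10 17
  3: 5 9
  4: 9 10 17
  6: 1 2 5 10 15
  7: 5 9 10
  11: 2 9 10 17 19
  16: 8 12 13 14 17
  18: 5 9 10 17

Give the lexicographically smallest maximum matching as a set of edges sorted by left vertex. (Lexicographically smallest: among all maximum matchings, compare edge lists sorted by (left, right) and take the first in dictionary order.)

Lex-smallest maximum matching: {(0,5), (3,9), (4,10), (6,1), (11,2), (16,8), (18,17)}

|M| = 7 (so the lex-smallest maximum matching has 7 edges)
process left vertices in ascending order; for each, take the smallest-labelled available neighbour that still permits 7 edges overall, or leave it unmatched if none does
lex-smallest matching: {0-5, 3-9, 4-10, 6-1, 11-2, 16-8, 18-17}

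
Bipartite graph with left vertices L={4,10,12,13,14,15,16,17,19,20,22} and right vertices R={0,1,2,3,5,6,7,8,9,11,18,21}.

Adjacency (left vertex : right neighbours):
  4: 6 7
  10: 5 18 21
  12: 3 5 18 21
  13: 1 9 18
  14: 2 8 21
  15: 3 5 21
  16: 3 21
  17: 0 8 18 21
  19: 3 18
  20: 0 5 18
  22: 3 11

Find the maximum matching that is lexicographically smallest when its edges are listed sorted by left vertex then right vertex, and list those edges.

|M| = 10 (so the lex-smallest maximum matching has 10 edges)
process left vertices in ascending order; for each, take the smallest-labelled available neighbour that still permits 10 edges overall, or leave it unmatched if none does
lex-smallest matching: {4-6, 10-5, 12-3, 13-1, 14-2, 15-21, 17-8, 19-18, 20-0, 22-11}

Lex-smallest maximum matching: {(4,6), (10,5), (12,3), (13,1), (14,2), (15,21), (17,8), (19,18), (20,0), (22,11)}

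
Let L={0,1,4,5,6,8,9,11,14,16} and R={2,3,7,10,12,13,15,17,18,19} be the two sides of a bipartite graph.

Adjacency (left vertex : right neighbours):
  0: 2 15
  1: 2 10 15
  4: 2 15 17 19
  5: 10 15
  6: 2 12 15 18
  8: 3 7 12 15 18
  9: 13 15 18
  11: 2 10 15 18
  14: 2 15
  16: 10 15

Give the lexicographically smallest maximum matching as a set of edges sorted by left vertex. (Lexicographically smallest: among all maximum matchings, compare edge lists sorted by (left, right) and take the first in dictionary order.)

|M| = 8 (so the lex-smallest maximum matching has 8 edges)
process left vertices in ascending order; for each, take the smallest-labelled available neighbour that still permits 8 edges overall, or leave it unmatched if none does
lex-smallest matching: {0-2, 1-10, 4-17, 5-15, 6-12, 8-3, 9-13, 11-18}

Lex-smallest maximum matching: {(0,2), (1,10), (4,17), (5,15), (6,12), (8,3), (9,13), (11,18)}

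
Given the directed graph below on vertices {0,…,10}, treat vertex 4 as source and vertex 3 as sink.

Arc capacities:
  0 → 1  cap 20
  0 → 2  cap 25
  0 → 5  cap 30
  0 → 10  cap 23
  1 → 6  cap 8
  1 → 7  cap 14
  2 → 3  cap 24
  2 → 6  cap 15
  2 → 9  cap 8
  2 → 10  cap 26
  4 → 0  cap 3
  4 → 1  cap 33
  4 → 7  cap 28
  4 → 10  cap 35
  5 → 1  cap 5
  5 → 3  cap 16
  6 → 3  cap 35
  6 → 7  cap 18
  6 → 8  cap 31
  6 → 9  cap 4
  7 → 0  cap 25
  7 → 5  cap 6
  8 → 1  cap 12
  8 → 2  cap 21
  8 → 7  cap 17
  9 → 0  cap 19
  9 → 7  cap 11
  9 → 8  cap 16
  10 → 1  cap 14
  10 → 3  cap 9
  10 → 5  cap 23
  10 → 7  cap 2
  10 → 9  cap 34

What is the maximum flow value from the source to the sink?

augment #1: 4→10→3 bottleneck 9, total now 9
augment #2: 4→0→2→3 bottleneck 3, total now 12
augment #3: 4→1→6→3 bottleneck 8, total now 20
augment #4: 4→7→5→3 bottleneck 6, total now 26
augment #5: 4→10→5→3 bottleneck 10, total now 36
augment #6: 4→7→0→2→3 bottleneck 21, total now 57
augment #7: 4→7→0→2→6→3 bottleneck 1, total now 58
augment #8: 4→10→9→8→2→6→3 bottleneck 14, total now 72

Maximum flow value: 72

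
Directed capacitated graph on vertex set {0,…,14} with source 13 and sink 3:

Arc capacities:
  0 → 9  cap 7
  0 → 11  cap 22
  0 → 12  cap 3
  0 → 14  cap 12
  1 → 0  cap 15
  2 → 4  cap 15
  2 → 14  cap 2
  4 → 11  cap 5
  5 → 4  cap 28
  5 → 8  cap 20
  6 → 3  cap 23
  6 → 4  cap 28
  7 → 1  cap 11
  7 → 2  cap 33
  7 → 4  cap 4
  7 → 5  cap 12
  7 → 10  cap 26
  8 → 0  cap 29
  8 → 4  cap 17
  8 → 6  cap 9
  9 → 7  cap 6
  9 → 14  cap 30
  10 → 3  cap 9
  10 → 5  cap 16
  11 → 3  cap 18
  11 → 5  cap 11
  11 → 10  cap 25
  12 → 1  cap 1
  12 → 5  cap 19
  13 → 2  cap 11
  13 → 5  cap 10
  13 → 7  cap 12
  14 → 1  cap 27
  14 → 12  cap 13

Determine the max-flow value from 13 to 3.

Maximum flow value: 29

augment #1: 13→7→10→3 bottleneck 9, total now 9
augment #2: 13→2→4→11→3 bottleneck 5, total now 14
augment #3: 13→5→8→6→3 bottleneck 9, total now 23
augment #4: 13→5→8→0→11→3 bottleneck 1, total now 24
augment #5: 13→7→1→0→11→3 bottleneck 3, total now 27
augment #6: 13→2→14→1→0→11→3 bottleneck 2, total now 29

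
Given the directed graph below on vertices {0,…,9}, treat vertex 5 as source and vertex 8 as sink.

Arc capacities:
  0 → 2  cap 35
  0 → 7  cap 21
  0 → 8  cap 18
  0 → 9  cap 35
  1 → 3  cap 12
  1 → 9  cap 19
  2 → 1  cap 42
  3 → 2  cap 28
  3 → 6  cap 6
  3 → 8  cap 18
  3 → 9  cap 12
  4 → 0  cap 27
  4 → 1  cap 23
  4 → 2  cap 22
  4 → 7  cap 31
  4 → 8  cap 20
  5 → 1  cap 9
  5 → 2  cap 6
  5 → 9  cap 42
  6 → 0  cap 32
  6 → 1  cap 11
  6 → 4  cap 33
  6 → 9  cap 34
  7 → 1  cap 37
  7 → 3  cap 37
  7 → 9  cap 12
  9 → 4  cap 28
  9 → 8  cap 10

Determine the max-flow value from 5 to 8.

augment #1: 5→9→8 bottleneck 10, total now 10
augment #2: 5→1→3→8 bottleneck 9, total now 19
augment #3: 5→9→4→8 bottleneck 20, total now 39
augment #4: 5→2→1→3→8 bottleneck 3, total now 42
augment #5: 5→9→4→0→8 bottleneck 8, total now 50

Maximum flow value: 50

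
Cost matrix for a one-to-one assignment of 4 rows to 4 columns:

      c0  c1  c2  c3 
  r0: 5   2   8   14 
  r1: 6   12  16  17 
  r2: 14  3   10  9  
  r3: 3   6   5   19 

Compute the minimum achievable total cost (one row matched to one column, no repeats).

optimal assignment: row0→col1 (cost 2), row1→col0 (cost 6), row2→col3 (cost 9), row3→col2 (cost 5)
total = 2 + 6 + 9 + 5 = 22

Minimum assignment cost: 22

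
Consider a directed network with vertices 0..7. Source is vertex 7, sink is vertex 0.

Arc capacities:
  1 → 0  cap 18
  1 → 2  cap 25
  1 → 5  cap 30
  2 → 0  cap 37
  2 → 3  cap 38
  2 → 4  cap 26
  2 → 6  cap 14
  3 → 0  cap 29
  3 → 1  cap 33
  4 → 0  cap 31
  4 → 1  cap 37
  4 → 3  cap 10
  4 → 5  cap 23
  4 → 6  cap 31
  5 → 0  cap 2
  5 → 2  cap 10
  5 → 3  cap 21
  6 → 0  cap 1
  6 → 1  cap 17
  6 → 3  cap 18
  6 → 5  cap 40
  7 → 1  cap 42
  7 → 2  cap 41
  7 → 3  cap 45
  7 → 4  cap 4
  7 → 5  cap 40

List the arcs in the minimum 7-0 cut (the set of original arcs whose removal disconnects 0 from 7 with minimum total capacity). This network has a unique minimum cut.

augment #1: 7→1→0 push 18
augment #2: 7→2→0 push 37
augment #3: 7→3→0 push 29
augment #4: 7→4→0 push 4
augment #5: 7→5→0 push 2
augment #6: 7→2→4→0 push 4
augment #7: 7→1→2→4→0 push 22
augment #8: 7→1→2→6→0 push 1
max flow = 117; residual-reachable set from 7 gives S-side
cut edges (S→T): {(1,0), (2,0), (2,4), (3,0), (5,0), (6,0), (7,4)} total cap 117

Min-cut arcs: {(1,0), (2,0), (2,4), (3,0), (5,0), (6,0), (7,4)} (total capacity 117)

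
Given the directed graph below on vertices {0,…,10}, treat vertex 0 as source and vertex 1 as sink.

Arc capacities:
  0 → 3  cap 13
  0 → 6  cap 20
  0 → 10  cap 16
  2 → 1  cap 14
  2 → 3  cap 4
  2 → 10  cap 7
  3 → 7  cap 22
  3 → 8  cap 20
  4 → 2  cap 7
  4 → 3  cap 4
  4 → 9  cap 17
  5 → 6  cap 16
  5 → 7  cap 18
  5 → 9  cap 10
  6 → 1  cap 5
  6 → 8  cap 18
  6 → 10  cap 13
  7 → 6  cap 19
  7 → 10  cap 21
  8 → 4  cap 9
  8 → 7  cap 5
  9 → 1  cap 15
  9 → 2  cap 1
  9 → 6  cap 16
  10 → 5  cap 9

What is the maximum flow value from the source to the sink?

Maximum flow value: 23

augment #1: 0→6→1 bottleneck 5, total now 5
augment #2: 0→10→5→9→1 bottleneck 9, total now 14
augment #3: 0→3→8→4→2→1 bottleneck 7, total now 21
augment #4: 0→3→8→4→9→1 bottleneck 2, total now 23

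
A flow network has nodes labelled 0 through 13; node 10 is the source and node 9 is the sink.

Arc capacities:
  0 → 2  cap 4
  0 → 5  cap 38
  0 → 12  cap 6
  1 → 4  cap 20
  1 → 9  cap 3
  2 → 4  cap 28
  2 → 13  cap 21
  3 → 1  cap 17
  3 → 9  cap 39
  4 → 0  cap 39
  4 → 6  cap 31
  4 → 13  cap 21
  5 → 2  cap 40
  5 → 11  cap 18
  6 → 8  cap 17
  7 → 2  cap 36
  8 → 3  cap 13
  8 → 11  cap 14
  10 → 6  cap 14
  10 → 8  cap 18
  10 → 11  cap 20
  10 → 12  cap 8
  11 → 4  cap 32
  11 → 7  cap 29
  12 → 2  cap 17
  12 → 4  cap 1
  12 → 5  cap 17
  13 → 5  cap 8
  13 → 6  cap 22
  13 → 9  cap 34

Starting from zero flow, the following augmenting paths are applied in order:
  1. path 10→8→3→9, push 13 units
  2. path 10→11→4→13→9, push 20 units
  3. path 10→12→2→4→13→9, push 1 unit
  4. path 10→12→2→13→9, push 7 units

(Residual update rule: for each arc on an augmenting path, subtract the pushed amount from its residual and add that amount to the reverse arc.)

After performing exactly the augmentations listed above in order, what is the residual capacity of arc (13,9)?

after path 1 (10→8→3→9, push 13): res(13,9)=34
after path 2 (10→11→4→13→9, push 20): res(13,9)=14
after path 3 (10→12→2→4→13→9, push 1): res(13,9)=13
after path 4 (10→12→2→13→9, push 7): res(13,9)=6

Residual capacity of (13,9): 6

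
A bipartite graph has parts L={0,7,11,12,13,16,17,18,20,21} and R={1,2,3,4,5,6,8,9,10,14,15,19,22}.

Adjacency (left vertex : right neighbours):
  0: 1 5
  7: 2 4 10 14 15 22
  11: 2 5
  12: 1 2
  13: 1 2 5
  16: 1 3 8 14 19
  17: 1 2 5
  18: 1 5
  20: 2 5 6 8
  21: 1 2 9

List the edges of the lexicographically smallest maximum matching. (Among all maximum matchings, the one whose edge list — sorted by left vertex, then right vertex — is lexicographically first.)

Lex-smallest maximum matching: {(0,1), (7,4), (11,2), (13,5), (16,3), (20,6), (21,9)}

|M| = 7 (so the lex-smallest maximum matching has 7 edges)
process left vertices in ascending order; for each, take the smallest-labelled available neighbour that still permits 7 edges overall, or leave it unmatched if none does
lex-smallest matching: {0-1, 7-4, 11-2, 13-5, 16-3, 20-6, 21-9}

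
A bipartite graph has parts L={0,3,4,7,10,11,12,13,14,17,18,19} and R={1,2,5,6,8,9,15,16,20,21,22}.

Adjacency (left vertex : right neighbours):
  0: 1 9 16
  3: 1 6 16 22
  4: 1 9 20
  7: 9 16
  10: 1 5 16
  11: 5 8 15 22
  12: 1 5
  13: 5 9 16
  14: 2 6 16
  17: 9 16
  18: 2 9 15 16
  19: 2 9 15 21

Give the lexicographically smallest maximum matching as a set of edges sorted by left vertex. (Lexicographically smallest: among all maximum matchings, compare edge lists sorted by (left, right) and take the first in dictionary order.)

|M| = 10 (so the lex-smallest maximum matching has 10 edges)
process left vertices in ascending order; for each, take the smallest-labelled available neighbour that still permits 10 edges overall, or leave it unmatched if none does
lex-smallest matching: {0-1, 3-6, 4-20, 7-9, 10-5, 11-8, 13-16, 14-2, 18-15, 19-21}

Lex-smallest maximum matching: {(0,1), (3,6), (4,20), (7,9), (10,5), (11,8), (13,16), (14,2), (18,15), (19,21)}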